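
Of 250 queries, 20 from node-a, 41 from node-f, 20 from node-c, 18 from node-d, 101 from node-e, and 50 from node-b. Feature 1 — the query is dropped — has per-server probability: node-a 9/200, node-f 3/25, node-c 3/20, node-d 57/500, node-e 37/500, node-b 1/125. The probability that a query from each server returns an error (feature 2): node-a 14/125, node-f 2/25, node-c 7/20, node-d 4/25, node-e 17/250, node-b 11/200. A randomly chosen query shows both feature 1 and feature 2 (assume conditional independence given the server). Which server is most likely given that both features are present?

Prior × likelihood for each hypothesis:
  node-a: 0.08 × 0.045 × 0.112 = 0.0004032
  node-f: 0.164 × 0.12 × 0.08 = 0.0015744
  node-c: 0.08 × 0.15 × 0.35 = 0.0042
  node-d: 0.072 × 0.114 × 0.16 = 0.00131328
  node-e: 0.404 × 0.074 × 0.068 = 0.002032928
  node-b: 0.2 × 0.008 × 0.055 = 0.000088
Normalizing constant = 0.009611808.
Largest term belongs to node-c, so node-c is most probable.

node-c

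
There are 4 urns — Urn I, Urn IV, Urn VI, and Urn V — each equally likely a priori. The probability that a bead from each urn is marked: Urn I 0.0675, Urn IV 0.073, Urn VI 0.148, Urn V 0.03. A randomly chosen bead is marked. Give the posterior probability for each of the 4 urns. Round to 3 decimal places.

Urn I 0.212, Urn IV 0.229, Urn VI 0.465, Urn V 0.094

With a uniform prior (1/4 each), posterior ∝ likelihood:
  Urn I: 0.0675
  Urn IV: 0.073
  Urn VI: 0.148
  Urn V: 0.03
Sum = 0.3185.
P(Urn I | marked) = 0.0675/0.3185 ≈ 0.212
P(Urn IV | marked) = 0.073/0.3185 ≈ 0.229
P(Urn VI | marked) = 0.148/0.3185 ≈ 0.465
P(Urn V | marked) = 0.03/0.3185 ≈ 0.094
(Check: 0.212+0.229+0.465+0.094 = 1.000.)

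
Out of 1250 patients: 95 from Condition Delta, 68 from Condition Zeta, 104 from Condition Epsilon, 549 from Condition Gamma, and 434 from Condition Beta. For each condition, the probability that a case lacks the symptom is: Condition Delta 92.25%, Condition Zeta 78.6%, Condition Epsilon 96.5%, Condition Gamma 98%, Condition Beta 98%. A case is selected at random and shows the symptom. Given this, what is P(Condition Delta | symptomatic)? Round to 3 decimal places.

0.163

Taking complements, P(symptomatic | each) = Condition Delta 0.0775, Condition Zeta 0.214, Condition Epsilon 0.035, Condition Gamma 0.02, Condition Beta 0.02.
Unnormalized posteriors (prior × likelihood):
  Condition Delta: 0.076 × 0.0775 = 0.00589
  Condition Zeta: 0.0544 × 0.214 = 0.0116416
  Condition Epsilon: 0.0832 × 0.035 = 0.002912
  Condition Gamma: 0.4392 × 0.02 = 0.008784
  Condition Beta: 0.3472 × 0.02 = 0.006944
Normalizing constant = 0.0361716.
P(Condition Delta | evidence) = 0.00589 / 0.0361716 ≈ 0.163.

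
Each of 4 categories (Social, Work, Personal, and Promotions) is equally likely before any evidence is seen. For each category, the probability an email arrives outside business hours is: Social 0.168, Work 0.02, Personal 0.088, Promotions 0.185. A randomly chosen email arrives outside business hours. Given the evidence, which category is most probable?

With a uniform prior (1/4 each), posterior ∝ likelihood:
  Social: 0.168
  Work: 0.02
  Personal: 0.088
  Promotions: 0.185
Sum = 0.461.
Largest term belongs to Promotions, so Promotions is most probable.

Promotions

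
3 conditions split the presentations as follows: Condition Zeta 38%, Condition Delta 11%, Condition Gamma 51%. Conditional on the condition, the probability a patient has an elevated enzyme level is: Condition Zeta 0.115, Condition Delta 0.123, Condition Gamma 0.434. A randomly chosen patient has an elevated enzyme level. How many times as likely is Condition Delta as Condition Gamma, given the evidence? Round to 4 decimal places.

By Bayes' rule, posterior ∝ prior × likelihood:
  Condition Zeta: 0.38 × 0.115 = 0.0437
  Condition Delta: 0.11 × 0.123 = 0.01353
  Condition Gamma: 0.51 × 0.434 = 0.22134
Normalizing constant = 0.27857.
The ratio is 0.01353 / 0.22134 (the normalizer cancels) = 0.0611.

0.0611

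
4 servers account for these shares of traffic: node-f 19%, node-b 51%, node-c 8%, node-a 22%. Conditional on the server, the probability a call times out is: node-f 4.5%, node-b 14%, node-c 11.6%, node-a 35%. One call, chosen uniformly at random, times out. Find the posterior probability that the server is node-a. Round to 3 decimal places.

0.463

Unnormalized posteriors (prior × likelihood):
  node-f: 0.19 × 0.045 = 0.00855
  node-b: 0.51 × 0.14 = 0.0714
  node-c: 0.08 × 0.116 = 0.00928
  node-a: 0.22 × 0.35 = 0.077
Sum = 0.16623.
P(node-a | evidence) = 0.077 / 0.16623 ≈ 0.463.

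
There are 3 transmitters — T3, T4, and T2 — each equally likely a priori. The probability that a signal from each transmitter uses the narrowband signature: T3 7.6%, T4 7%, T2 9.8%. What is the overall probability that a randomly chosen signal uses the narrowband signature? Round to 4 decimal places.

With a uniform prior (1/3 each), posterior ∝ likelihood:
  T3: 0.076
  T4: 0.07
  T2: 0.098
P(narrowband) = (1/3) × (0.076 + 0.07 + 0.098) = 0.244/3 ≈ 0.0813.

0.0813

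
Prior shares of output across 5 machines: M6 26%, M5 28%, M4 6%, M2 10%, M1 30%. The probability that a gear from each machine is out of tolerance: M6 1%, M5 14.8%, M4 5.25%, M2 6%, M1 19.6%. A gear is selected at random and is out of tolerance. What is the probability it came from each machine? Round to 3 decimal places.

M6 0.023, M5 0.370, M4 0.028, M2 0.054, M1 0.525

Compute prior × likelihood for every hypothesis:
  M6: 0.26 × 0.01 = 0.0026
  M5: 0.28 × 0.148 = 0.04144
  M4: 0.06 × 0.0525 = 0.00315
  M2: 0.1 × 0.06 = 0.006
  M1: 0.3 × 0.196 = 0.0588
Normalizing constant = 0.11199.
P(M6 | oversize) = 0.0026/0.11199 ≈ 0.023
P(M5 | oversize) = 0.04144/0.11199 ≈ 0.370
P(M4 | oversize) = 0.00315/0.11199 ≈ 0.028
P(M2 | oversize) = 0.006/0.11199 ≈ 0.054
P(M1 | oversize) = 0.0588/0.11199 ≈ 0.525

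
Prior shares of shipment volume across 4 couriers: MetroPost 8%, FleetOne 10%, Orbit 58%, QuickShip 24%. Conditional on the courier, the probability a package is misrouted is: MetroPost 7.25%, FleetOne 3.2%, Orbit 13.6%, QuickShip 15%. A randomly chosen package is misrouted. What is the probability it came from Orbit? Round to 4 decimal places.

0.6367

Prior × likelihood for each hypothesis:
  MetroPost: 0.08 × 0.0725 = 0.0058
  FleetOne: 0.1 × 0.032 = 0.0032
  Orbit: 0.58 × 0.136 = 0.07888
  QuickShip: 0.24 × 0.15 = 0.036
Sum = 0.12388.
P(Orbit | evidence) = 0.07888 / 0.12388 ≈ 0.6367.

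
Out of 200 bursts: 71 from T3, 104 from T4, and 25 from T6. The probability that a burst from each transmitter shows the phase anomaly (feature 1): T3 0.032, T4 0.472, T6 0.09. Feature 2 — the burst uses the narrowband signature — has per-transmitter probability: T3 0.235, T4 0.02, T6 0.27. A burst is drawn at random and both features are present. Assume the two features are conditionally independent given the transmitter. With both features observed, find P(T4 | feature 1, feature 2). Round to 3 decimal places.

Prior × likelihood for each hypothesis:
  T3: 0.355 × 0.032 × 0.235 = 0.0026696
  T4: 0.52 × 0.472 × 0.02 = 0.0049088
  T6: 0.125 × 0.09 × 0.27 = 0.0030375
Normalizing constant = 0.0106159.
P(T4 | evidence) = 0.0049088 / 0.0106159 ≈ 0.462.

0.462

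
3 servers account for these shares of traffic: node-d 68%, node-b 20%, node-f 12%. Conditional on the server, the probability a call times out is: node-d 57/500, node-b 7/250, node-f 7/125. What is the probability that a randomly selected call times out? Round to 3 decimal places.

0.090

Unnormalized posteriors (prior × likelihood):
  node-d: 0.68 × 0.114 = 0.07752
  node-b: 0.2 × 0.028 = 0.0056
  node-f: 0.12 × 0.056 = 0.00672
P(timeout) = 0.07752 + 0.0056 + 0.00672 = 0.08984 → 0.090.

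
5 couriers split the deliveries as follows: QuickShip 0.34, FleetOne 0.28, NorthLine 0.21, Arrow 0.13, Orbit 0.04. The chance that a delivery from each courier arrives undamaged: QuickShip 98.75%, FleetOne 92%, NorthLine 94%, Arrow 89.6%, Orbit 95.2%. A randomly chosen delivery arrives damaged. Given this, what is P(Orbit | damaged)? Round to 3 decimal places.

0.035

Taking complements, P(damaged | each) = QuickShip 0.0125, FleetOne 0.08, NorthLine 0.06, Arrow 0.104, Orbit 0.048.
Unnormalized posteriors (prior × likelihood):
  QuickShip: 0.34 × 0.0125 = 0.00425
  FleetOne: 0.28 × 0.08 = 0.0224
  NorthLine: 0.21 × 0.06 = 0.0126
  Arrow: 0.13 × 0.104 = 0.01352
  Orbit: 0.04 × 0.048 = 0.00192
Total = 0.05469.
P(Orbit | evidence) = 0.00192 / 0.05469 ≈ 0.035.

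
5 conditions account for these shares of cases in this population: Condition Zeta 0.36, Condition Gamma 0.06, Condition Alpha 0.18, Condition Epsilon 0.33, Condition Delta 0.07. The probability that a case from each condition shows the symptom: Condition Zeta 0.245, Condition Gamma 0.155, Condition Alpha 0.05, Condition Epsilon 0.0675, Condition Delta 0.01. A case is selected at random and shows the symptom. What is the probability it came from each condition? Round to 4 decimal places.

Condition Zeta 0.6812, Condition Gamma 0.0718, Condition Alpha 0.0695, Condition Epsilon 0.1720, Condition Delta 0.0054

By Bayes' rule, posterior ∝ prior × likelihood:
  Condition Zeta: 0.36 × 0.245 = 0.0882
  Condition Gamma: 0.06 × 0.155 = 0.0093
  Condition Alpha: 0.18 × 0.05 = 0.009
  Condition Epsilon: 0.33 × 0.0675 = 0.022275
  Condition Delta: 0.07 × 0.01 = 0.0007
Normalizing constant = 0.129475.
P(Condition Zeta | symptomatic) = 0.0882/0.129475 ≈ 0.6812
P(Condition Gamma | symptomatic) = 0.0093/0.129475 ≈ 0.0718
P(Condition Alpha | symptomatic) = 0.009/0.129475 ≈ 0.0695
P(Condition Epsilon | symptomatic) = 0.022275/0.129475 ≈ 0.1720
P(Condition Delta | symptomatic) = 0.0007/0.129475 ≈ 0.0054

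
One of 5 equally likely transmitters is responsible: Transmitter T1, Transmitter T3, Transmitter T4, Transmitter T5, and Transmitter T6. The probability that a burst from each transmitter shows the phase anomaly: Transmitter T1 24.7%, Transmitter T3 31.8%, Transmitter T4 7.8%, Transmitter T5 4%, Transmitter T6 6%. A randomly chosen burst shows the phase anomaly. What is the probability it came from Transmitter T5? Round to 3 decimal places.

Since the prior is uniform, the posterior is proportional to the likelihood:
  Transmitter T1: 0.247
  Transmitter T3: 0.318
  Transmitter T4: 0.078
  Transmitter T5: 0.04
  Transmitter T6: 0.06
Sum = 0.743.
P(Transmitter T5 | evidence) = 0.04 / 0.743 ≈ 0.054.

0.054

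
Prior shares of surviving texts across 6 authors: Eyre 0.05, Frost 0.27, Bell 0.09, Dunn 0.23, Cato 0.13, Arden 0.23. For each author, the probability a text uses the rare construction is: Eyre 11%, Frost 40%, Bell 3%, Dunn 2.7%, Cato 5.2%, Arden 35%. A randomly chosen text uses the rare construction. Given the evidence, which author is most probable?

Unnormalized posteriors (prior × likelihood):
  Eyre: 0.05 × 0.11 = 0.0055
  Frost: 0.27 × 0.4 = 0.108
  Bell: 0.09 × 0.03 = 0.0027
  Dunn: 0.23 × 0.027 = 0.00621
  Cato: 0.13 × 0.052 = 0.00676
  Arden: 0.23 × 0.35 = 0.0805
Normalizing constant = 0.20967.
Largest term belongs to Frost, so Frost is most probable.

Frost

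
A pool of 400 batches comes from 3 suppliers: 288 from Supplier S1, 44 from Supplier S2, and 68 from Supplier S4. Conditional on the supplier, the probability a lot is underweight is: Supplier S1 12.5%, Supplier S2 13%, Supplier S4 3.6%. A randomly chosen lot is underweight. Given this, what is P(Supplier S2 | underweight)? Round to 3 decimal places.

Unnormalized posteriors (prior × likelihood):
  Supplier S1: 0.72 × 0.125 = 0.09
  Supplier S2: 0.11 × 0.13 = 0.0143
  Supplier S4: 0.17 × 0.036 = 0.00612
Total = 0.11042.
P(Supplier S2 | evidence) = 0.0143 / 0.11042 ≈ 0.130.

0.130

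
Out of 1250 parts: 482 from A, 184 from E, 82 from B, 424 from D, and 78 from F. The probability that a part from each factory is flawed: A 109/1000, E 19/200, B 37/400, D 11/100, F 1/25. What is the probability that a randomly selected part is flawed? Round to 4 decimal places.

By Bayes' rule, posterior ∝ prior × likelihood:
  A: 0.3856 × 0.109 = 0.0420304
  E: 0.1472 × 0.095 = 0.013984
  B: 0.0656 × 0.0925 = 0.006068
  D: 0.3392 × 0.11 = 0.037312
  F: 0.0624 × 0.04 = 0.002496
P(flawed) = 0.0420304 + 0.013984 + 0.006068 + 0.037312 + 0.002496 = 0.1018904 → 0.1019.

0.1019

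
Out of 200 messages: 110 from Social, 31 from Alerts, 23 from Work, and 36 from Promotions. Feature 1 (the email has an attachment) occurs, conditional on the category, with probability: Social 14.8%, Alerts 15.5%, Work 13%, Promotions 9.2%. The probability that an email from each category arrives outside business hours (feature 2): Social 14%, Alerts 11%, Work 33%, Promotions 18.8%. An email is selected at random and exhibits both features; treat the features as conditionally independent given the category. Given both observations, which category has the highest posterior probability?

Social

Compute prior × likelihood for every hypothesis:
  Social: 0.55 × 0.148 × 0.14 = 0.011396
  Alerts: 0.155 × 0.155 × 0.11 = 0.00264275
  Work: 0.115 × 0.13 × 0.33 = 0.0049335
  Promotions: 0.18 × 0.092 × 0.188 = 0.00311328
Total = 0.02208553.
Largest term belongs to Social, so Social is most probable.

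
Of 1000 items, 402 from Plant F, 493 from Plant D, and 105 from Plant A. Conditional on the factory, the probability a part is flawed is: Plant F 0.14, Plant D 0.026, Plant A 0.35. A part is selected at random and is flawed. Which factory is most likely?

Prior × likelihood for each hypothesis:
  Plant F: 0.402 × 0.14 = 0.05628
  Plant D: 0.493 × 0.026 = 0.012818
  Plant A: 0.105 × 0.35 = 0.03675
Total = 0.105848.
Largest term belongs to Plant F, so Plant F is most probable.

Plant F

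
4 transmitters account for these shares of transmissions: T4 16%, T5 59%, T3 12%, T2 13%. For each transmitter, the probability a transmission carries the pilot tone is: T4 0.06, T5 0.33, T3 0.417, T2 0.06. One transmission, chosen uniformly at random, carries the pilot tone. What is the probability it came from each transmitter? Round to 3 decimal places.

Unnormalized posteriors (prior × likelihood):
  T4: 0.16 × 0.06 = 0.0096
  T5: 0.59 × 0.33 = 0.1947
  T3: 0.12 × 0.417 = 0.05004
  T2: 0.13 × 0.06 = 0.0078
Total = 0.26214.
P(T4 | pilot) = 0.0096/0.26214 ≈ 0.037
P(T5 | pilot) = 0.1947/0.26214 ≈ 0.743
P(T3 | pilot) = 0.05004/0.26214 ≈ 0.191
P(T2 | pilot) = 0.0078/0.26214 ≈ 0.030

T4 0.037, T5 0.743, T3 0.191, T2 0.030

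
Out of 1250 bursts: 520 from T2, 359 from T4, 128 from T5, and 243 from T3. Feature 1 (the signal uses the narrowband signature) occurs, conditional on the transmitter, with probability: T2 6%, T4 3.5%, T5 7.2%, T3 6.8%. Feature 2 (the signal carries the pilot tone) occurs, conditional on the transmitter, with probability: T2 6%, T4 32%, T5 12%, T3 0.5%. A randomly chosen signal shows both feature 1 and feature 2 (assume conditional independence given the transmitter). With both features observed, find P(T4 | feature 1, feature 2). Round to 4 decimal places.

0.5678

By Bayes' rule, posterior ∝ prior × likelihood:
  T2: 0.416 × 0.06 × 0.06 = 0.0014976
  T4: 0.2872 × 0.035 × 0.32 = 0.00321664
  T5: 0.1024 × 0.072 × 0.12 = 0.000884736
  T3: 0.1944 × 0.068 × 0.005 = 0.000066096
Sum = 0.005665072.
P(T4 | evidence) = 0.00321664 / 0.005665072 ≈ 0.5678.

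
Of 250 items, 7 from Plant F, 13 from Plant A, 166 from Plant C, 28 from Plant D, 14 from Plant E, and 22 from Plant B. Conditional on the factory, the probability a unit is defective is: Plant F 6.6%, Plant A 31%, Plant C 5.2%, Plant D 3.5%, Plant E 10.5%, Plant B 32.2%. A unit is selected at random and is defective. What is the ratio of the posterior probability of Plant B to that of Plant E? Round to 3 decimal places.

By Bayes' rule, posterior ∝ prior × likelihood:
  Plant F: 0.028 × 0.066 = 0.001848
  Plant A: 0.052 × 0.31 = 0.01612
  Plant C: 0.664 × 0.052 = 0.034528
  Plant D: 0.112 × 0.035 = 0.00392
  Plant E: 0.056 × 0.105 = 0.00588
  Plant B: 0.088 × 0.322 = 0.028336
Total = 0.090632.
The ratio is 0.028336 / 0.00588 (the normalizer cancels) = 4.819.

4.819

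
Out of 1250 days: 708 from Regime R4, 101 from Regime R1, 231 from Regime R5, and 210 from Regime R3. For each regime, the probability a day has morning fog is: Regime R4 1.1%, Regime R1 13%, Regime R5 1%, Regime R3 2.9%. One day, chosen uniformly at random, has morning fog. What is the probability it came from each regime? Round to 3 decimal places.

Compute prior × likelihood for every hypothesis:
  Regime R4: 0.5664 × 0.011 = 0.0062304
  Regime R1: 0.0808 × 0.13 = 0.010504
  Regime R5: 0.1848 × 0.01 = 0.001848
  Regime R3: 0.168 × 0.029 = 0.004872
Sum = 0.0234544.
P(Regime R4 | fog) = 0.0062304/0.0234544 ≈ 0.266
P(Regime R1 | fog) = 0.010504/0.0234544 ≈ 0.448
P(Regime R5 | fog) = 0.001848/0.0234544 ≈ 0.079
P(Regime R3 | fog) = 0.004872/0.0234544 ≈ 0.208
(Check: 0.266+0.448+0.079+0.208 = 1.001.)

Regime R4 0.266, Regime R1 0.448, Regime R5 0.079, Regime R3 0.208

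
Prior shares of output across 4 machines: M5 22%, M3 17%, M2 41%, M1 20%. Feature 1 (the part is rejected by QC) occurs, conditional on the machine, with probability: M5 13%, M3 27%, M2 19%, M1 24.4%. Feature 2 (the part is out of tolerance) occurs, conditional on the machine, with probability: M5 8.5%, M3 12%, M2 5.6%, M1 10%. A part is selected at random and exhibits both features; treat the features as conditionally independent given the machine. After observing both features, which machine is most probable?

Compute prior × likelihood for every hypothesis:
  M5: 0.22 × 0.13 × 0.085 = 0.002431
  M3: 0.17 × 0.27 × 0.12 = 0.005508
  M2: 0.41 × 0.19 × 0.056 = 0.0043624
  M1: 0.2 × 0.244 × 0.1 = 0.00488
Total = 0.0171814.
Largest term belongs to M3, so M3 is most probable.

M3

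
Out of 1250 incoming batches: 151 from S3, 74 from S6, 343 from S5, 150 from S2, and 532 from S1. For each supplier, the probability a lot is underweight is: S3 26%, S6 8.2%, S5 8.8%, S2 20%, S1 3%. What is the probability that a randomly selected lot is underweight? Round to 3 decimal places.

Compute prior × likelihood for every hypothesis:
  S3: 0.1208 × 0.26 = 0.031408
  S6: 0.0592 × 0.082 = 0.0048544
  S5: 0.2744 × 0.088 = 0.0241472
  S2: 0.12 × 0.2 = 0.024
  S1: 0.4256 × 0.03 = 0.012768
P(underweight) = 0.031408 + 0.0048544 + 0.0241472 + 0.024 + 0.012768 = 0.0971776 → 0.097.

0.097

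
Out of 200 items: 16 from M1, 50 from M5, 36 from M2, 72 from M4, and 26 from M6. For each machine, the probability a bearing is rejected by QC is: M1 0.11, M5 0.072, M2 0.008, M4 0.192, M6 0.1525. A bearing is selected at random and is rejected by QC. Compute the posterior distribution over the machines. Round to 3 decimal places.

By Bayes' rule, posterior ∝ prior × likelihood:
  M1: 0.08 × 0.11 = 0.0088
  M5: 0.25 × 0.072 = 0.018
  M2: 0.18 × 0.008 = 0.00144
  M4: 0.36 × 0.192 = 0.06912
  M6: 0.13 × 0.1525 = 0.019825
Normalizing constant = 0.117185.
P(M1 | rejected) = 0.0088/0.117185 ≈ 0.075
P(M5 | rejected) = 0.018/0.117185 ≈ 0.154
P(M2 | rejected) = 0.00144/0.117185 ≈ 0.012
P(M4 | rejected) = 0.06912/0.117185 ≈ 0.590
P(M6 | rejected) = 0.019825/0.117185 ≈ 0.169

M1 0.075, M5 0.154, M2 0.012, M4 0.590, M6 0.169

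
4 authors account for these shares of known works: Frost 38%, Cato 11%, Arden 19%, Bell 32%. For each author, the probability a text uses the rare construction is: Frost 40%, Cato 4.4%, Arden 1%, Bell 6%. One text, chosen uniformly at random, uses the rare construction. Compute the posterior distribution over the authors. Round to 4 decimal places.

Unnormalized posteriors (prior × likelihood):
  Frost: 0.38 × 0.4 = 0.152
  Cato: 0.11 × 0.044 = 0.00484
  Arden: 0.19 × 0.01 = 0.0019
  Bell: 0.32 × 0.06 = 0.0192
Normalizing constant = 0.17794.
P(Frost | rare-form) = 0.152/0.17794 ≈ 0.8542
P(Cato | rare-form) = 0.00484/0.17794 ≈ 0.0272
P(Arden | rare-form) = 0.0019/0.17794 ≈ 0.0107
P(Bell | rare-form) = 0.0192/0.17794 ≈ 0.1079

Frost 0.8542, Cato 0.0272, Arden 0.0107, Bell 0.1079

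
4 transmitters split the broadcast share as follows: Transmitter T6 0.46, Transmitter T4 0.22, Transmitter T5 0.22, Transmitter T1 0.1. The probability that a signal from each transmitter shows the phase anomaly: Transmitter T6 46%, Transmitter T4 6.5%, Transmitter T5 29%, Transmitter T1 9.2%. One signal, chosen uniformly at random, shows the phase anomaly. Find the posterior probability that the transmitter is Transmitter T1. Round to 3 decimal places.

Compute prior × likelihood for every hypothesis:
  Transmitter T6: 0.46 × 0.46 = 0.2116
  Transmitter T4: 0.22 × 0.065 = 0.0143
  Transmitter T5: 0.22 × 0.29 = 0.0638
  Transmitter T1: 0.1 × 0.092 = 0.0092
Normalizing constant = 0.2989.
P(Transmitter T1 | evidence) = 0.0092 / 0.2989 ≈ 0.031.

0.031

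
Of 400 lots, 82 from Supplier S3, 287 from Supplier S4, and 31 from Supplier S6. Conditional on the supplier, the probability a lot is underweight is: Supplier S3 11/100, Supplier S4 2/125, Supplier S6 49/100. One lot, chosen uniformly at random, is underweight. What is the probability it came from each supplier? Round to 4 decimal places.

Unnormalized posteriors (prior × likelihood):
  Supplier S3: 0.205 × 0.11 = 0.02255
  Supplier S4: 0.7175 × 0.016 = 0.01148
  Supplier S6: 0.0775 × 0.49 = 0.037975
Total = 0.072005.
P(Supplier S3 | underweight) = 0.02255/0.072005 ≈ 0.3132
P(Supplier S4 | underweight) = 0.01148/0.072005 ≈ 0.1594
P(Supplier S6 | underweight) = 0.037975/0.072005 ≈ 0.5274
(Check: 0.3132+0.1594+0.5274 = 1.0000.)

Supplier S3 0.3132, Supplier S4 0.1594, Supplier S6 0.5274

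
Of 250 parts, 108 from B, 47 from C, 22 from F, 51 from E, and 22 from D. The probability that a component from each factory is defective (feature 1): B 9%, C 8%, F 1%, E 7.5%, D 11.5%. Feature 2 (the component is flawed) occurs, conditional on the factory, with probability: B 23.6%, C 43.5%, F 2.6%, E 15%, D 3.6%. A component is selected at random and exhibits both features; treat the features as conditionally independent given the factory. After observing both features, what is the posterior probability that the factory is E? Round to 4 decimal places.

0.1247

Compute prior × likelihood for every hypothesis:
  B: 0.432 × 0.09 × 0.236 = 0.00917568
  C: 0.188 × 0.08 × 0.435 = 0.0065424
  F: 0.088 × 0.01 × 0.026 = 0.00002288
  E: 0.204 × 0.075 × 0.15 = 0.002295
  D: 0.088 × 0.115 × 0.036 = 0.00036432
Sum = 0.01840028.
P(E | evidence) = 0.002295 / 0.01840028 ≈ 0.1247.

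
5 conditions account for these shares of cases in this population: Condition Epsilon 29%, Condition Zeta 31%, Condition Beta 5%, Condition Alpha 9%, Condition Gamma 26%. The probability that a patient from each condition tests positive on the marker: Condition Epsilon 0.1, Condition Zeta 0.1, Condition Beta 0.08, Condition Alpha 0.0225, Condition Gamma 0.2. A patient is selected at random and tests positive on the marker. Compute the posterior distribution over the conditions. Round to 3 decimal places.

Compute prior × likelihood for every hypothesis:
  Condition Epsilon: 0.29 × 0.1 = 0.029
  Condition Zeta: 0.31 × 0.1 = 0.031
  Condition Beta: 0.05 × 0.08 = 0.004
  Condition Alpha: 0.09 × 0.0225 = 0.002025
  Condition Gamma: 0.26 × 0.2 = 0.052
Total = 0.118025.
P(Condition Epsilon | marker-positive) = 0.029/0.118025 ≈ 0.246
P(Condition Zeta | marker-positive) = 0.031/0.118025 ≈ 0.263
P(Condition Beta | marker-positive) = 0.004/0.118025 ≈ 0.034
P(Condition Alpha | marker-positive) = 0.002025/0.118025 ≈ 0.017
P(Condition Gamma | marker-positive) = 0.052/0.118025 ≈ 0.441

Condition Epsilon 0.246, Condition Zeta 0.263, Condition Beta 0.034, Condition Alpha 0.017, Condition Gamma 0.441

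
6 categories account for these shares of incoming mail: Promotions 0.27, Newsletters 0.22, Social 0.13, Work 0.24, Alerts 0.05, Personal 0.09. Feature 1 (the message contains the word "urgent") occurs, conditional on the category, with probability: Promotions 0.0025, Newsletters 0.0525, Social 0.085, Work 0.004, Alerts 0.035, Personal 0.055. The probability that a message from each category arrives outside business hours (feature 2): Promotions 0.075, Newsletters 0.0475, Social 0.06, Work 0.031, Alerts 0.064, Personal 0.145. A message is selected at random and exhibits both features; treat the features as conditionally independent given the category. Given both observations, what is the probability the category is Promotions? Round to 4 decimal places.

0.0239

Compute prior × likelihood for every hypothesis:
  Promotions: 0.27 × 0.0025 × 0.075 = 0.000050625
  Newsletters: 0.22 × 0.0525 × 0.0475 = 0.000548625
  Social: 0.13 × 0.085 × 0.06 = 0.000663
  Work: 0.24 × 0.004 × 0.031 = 0.00002976
  Alerts: 0.05 × 0.035 × 0.064 = 0.000112
  Personal: 0.09 × 0.055 × 0.145 = 0.00071775
Total = 0.00212176.
P(Promotions | evidence) = 0.000050625 / 0.00212176 ≈ 0.0239.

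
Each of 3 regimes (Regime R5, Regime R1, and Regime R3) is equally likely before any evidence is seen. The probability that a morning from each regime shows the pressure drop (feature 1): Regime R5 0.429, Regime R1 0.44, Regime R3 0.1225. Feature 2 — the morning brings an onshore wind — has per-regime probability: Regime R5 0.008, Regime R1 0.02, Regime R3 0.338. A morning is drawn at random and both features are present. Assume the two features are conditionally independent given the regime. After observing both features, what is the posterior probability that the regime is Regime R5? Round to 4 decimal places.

Since the prior is uniform, the posterior is proportional to the likelihood:
  Regime R5: 0.429 × 0.008 = 0.003432
  Regime R1: 0.44 × 0.02 = 0.0088
  Regime R3: 0.1225 × 0.338 = 0.041405
Sum = 0.053637.
P(Regime R5 | evidence) = 0.003432 / 0.053637 ≈ 0.0640.

0.0640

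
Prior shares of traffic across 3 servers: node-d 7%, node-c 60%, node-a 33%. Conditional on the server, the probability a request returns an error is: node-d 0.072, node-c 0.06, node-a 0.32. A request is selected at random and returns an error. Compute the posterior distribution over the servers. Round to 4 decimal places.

Compute prior × likelihood for every hypothesis:
  node-d: 0.07 × 0.072 = 0.00504
  node-c: 0.6 × 0.06 = 0.036
  node-a: 0.33 × 0.32 = 0.1056
Total = 0.14664.
P(node-d | error) = 0.00504/0.14664 ≈ 0.0344
P(node-c | error) = 0.036/0.14664 ≈ 0.2455
P(node-a | error) = 0.1056/0.14664 ≈ 0.7201

node-d 0.0344, node-c 0.2455, node-a 0.7201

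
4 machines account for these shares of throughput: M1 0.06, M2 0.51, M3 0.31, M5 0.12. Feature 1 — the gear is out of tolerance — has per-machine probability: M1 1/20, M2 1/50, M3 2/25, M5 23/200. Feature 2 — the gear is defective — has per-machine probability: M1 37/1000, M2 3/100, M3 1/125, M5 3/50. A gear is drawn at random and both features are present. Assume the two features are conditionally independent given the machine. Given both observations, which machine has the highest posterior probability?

M5

By Bayes' rule, posterior ∝ prior × likelihood:
  M1: 0.06 × 0.05 × 0.037 = 0.000111
  M2: 0.51 × 0.02 × 0.03 = 0.000306
  M3: 0.31 × 0.08 × 0.008 = 0.0001984
  M5: 0.12 × 0.115 × 0.06 = 0.000828
Normalizing constant = 0.0014434.
Largest term belongs to M5, so M5 is most probable.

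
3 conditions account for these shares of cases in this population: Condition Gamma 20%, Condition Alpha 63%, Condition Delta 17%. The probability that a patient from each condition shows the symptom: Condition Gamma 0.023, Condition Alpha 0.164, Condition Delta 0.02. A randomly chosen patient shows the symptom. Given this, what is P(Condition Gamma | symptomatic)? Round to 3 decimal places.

0.041

Prior × likelihood for each hypothesis:
  Condition Gamma: 0.2 × 0.023 = 0.0046
  Condition Alpha: 0.63 × 0.164 = 0.10332
  Condition Delta: 0.17 × 0.02 = 0.0034
Total = 0.11132.
P(Condition Gamma | evidence) = 0.0046 / 0.11132 ≈ 0.041.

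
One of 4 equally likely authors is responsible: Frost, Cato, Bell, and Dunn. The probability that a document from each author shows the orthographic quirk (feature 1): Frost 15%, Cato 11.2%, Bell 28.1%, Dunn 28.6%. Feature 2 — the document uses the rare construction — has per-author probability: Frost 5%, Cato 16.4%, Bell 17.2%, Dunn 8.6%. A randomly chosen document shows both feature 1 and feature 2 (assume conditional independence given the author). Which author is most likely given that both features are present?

Bell

Since the prior is uniform, the posterior is proportional to the likelihood:
  Frost: 0.15 × 0.05 = 0.0075
  Cato: 0.112 × 0.164 = 0.018368
  Bell: 0.281 × 0.172 = 0.048332
  Dunn: 0.286 × 0.086 = 0.024596
Normalizing constant = 0.098796.
Largest term belongs to Bell, so Bell is most probable.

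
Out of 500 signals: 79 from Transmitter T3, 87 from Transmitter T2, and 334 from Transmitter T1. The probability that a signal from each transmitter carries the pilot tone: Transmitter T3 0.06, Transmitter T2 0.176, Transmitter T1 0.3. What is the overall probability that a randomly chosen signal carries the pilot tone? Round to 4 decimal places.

0.2405

Compute prior × likelihood for every hypothesis:
  Transmitter T3: 0.158 × 0.06 = 0.00948
  Transmitter T2: 0.174 × 0.176 = 0.030624
  Transmitter T1: 0.668 × 0.3 = 0.2004
P(pilot) = 0.00948 + 0.030624 + 0.2004 = 0.240504 → 0.2405.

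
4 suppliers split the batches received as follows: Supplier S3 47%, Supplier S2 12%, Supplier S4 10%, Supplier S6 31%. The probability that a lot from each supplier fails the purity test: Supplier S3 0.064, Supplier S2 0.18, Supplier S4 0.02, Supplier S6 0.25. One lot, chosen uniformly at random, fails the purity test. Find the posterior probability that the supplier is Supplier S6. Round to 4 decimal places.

0.5908

Prior × likelihood for each hypothesis:
  Supplier S3: 0.47 × 0.064 = 0.03008
  Supplier S2: 0.12 × 0.18 = 0.0216
  Supplier S4: 0.1 × 0.02 = 0.002
  Supplier S6: 0.31 × 0.25 = 0.0775
Normalizing constant = 0.13118.
P(Supplier S6 | evidence) = 0.0775 / 0.13118 ≈ 0.5908.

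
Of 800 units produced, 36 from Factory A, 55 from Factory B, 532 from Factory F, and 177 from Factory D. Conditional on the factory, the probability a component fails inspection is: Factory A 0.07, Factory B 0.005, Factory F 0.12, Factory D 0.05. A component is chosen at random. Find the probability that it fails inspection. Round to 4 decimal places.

Compute prior × likelihood for every hypothesis:
  Factory A: 0.045 × 0.07 = 0.00315
  Factory B: 0.06875 × 0.005 = 0.00034375
  Factory F: 0.665 × 0.12 = 0.0798
  Factory D: 0.22125 × 0.05 = 0.0110625
P(nonconforming) = 0.00315 + 0.00034375 + 0.0798 + 0.0110625 = 0.09435625 → 0.0944.

0.0944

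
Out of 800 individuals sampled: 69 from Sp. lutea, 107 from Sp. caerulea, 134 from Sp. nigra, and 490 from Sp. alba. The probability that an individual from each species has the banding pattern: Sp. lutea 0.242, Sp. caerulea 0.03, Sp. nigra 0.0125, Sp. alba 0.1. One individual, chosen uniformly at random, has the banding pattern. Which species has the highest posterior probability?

By Bayes' rule, posterior ∝ prior × likelihood:
  Sp. lutea: 0.08625 × 0.242 = 0.0208725
  Sp. caerulea: 0.13375 × 0.03 = 0.0040125
  Sp. nigra: 0.1675 × 0.0125 = 0.00209375
  Sp. alba: 0.6125 × 0.1 = 0.06125
Normalizing constant = 0.08822875.
Largest term belongs to Sp. alba, so Sp. alba is most probable.

Sp. alba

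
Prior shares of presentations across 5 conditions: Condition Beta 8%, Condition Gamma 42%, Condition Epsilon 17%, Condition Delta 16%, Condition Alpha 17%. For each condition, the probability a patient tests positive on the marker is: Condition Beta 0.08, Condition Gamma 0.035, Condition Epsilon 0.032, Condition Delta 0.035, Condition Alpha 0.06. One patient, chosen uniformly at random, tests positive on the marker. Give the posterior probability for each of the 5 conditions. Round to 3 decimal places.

Condition Beta 0.151, Condition Gamma 0.347, Condition Epsilon 0.128, Condition Delta 0.132, Condition Alpha 0.241

Prior × likelihood for each hypothesis:
  Condition Beta: 0.08 × 0.08 = 0.0064
  Condition Gamma: 0.42 × 0.035 = 0.0147
  Condition Epsilon: 0.17 × 0.032 = 0.00544
  Condition Delta: 0.16 × 0.035 = 0.0056
  Condition Alpha: 0.17 × 0.06 = 0.0102
Normalizing constant = 0.04234.
P(Condition Beta | marker-positive) = 0.0064/0.04234 ≈ 0.151
P(Condition Gamma | marker-positive) = 0.0147/0.04234 ≈ 0.347
P(Condition Epsilon | marker-positive) = 0.00544/0.04234 ≈ 0.128
P(Condition Delta | marker-positive) = 0.0056/0.04234 ≈ 0.132
P(Condition Alpha | marker-positive) = 0.0102/0.04234 ≈ 0.241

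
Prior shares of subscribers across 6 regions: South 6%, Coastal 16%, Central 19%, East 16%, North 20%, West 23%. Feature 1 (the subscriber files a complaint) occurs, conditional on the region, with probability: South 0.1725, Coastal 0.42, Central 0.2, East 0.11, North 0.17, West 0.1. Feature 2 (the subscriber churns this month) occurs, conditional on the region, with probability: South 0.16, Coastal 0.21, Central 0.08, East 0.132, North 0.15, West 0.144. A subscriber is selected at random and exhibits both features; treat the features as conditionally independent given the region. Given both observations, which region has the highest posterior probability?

Prior × likelihood for each hypothesis:
  South: 0.06 × 0.1725 × 0.16 = 0.001656
  Coastal: 0.16 × 0.42 × 0.21 = 0.014112
  Central: 0.19 × 0.2 × 0.08 = 0.00304
  East: 0.16 × 0.11 × 0.132 = 0.0023232
  North: 0.2 × 0.17 × 0.15 = 0.0051
  West: 0.23 × 0.1 × 0.144 = 0.003312
Sum = 0.0295432.
Largest term belongs to Coastal, so Coastal is most probable.

Coastal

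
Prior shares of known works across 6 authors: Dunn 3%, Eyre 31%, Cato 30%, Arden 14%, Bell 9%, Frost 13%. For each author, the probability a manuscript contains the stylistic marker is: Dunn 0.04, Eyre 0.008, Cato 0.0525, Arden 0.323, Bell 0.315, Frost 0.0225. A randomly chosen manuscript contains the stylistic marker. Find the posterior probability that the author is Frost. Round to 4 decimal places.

0.0305

Compute prior × likelihood for every hypothesis:
  Dunn: 0.03 × 0.04 = 0.0012
  Eyre: 0.31 × 0.008 = 0.00248
  Cato: 0.3 × 0.0525 = 0.01575
  Arden: 0.14 × 0.323 = 0.04522
  Bell: 0.09 × 0.315 = 0.02835
  Frost: 0.13 × 0.0225 = 0.002925
Total = 0.095925.
P(Frost | evidence) = 0.002925 / 0.095925 ≈ 0.0305.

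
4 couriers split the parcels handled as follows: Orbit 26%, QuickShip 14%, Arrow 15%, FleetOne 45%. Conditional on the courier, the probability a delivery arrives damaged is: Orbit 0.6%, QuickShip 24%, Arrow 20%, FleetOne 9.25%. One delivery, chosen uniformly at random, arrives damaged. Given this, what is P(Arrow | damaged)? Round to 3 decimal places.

Prior × likelihood for each hypothesis:
  Orbit: 0.26 × 0.006 = 0.00156
  QuickShip: 0.14 × 0.24 = 0.0336
  Arrow: 0.15 × 0.2 = 0.03
  FleetOne: 0.45 × 0.0925 = 0.041625
Total = 0.106785.
P(Arrow | evidence) = 0.03 / 0.106785 ≈ 0.281.

0.281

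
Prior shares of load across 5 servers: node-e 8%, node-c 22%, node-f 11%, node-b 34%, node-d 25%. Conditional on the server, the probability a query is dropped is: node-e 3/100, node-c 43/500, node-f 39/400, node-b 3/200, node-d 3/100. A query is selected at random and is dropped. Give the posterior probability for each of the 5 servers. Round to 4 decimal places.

node-e 0.0538, node-c 0.4238, node-f 0.2402, node-b 0.1142, node-d 0.1680

Unnormalized posteriors (prior × likelihood):
  node-e: 0.08 × 0.03 = 0.0024
  node-c: 0.22 × 0.086 = 0.01892
  node-f: 0.11 × 0.0975 = 0.010725
  node-b: 0.34 × 0.015 = 0.0051
  node-d: 0.25 × 0.03 = 0.0075
Total = 0.044645.
P(node-e | dropped) = 0.0024/0.044645 ≈ 0.0538
P(node-c | dropped) = 0.01892/0.044645 ≈ 0.4238
P(node-f | dropped) = 0.010725/0.044645 ≈ 0.2402
P(node-b | dropped) = 0.0051/0.044645 ≈ 0.1142
P(node-d | dropped) = 0.0075/0.044645 ≈ 0.1680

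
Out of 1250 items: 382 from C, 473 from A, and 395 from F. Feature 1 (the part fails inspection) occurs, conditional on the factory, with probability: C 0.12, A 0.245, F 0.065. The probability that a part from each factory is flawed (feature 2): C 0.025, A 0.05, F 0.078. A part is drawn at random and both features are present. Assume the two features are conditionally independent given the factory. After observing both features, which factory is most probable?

A

Prior × likelihood for each hypothesis:
  C: 0.3056 × 0.12 × 0.025 = 0.0009168
  A: 0.3784 × 0.245 × 0.05 = 0.0046354
  F: 0.316 × 0.065 × 0.078 = 0.00160212
Sum = 0.00715432.
Largest term belongs to A, so A is most probable.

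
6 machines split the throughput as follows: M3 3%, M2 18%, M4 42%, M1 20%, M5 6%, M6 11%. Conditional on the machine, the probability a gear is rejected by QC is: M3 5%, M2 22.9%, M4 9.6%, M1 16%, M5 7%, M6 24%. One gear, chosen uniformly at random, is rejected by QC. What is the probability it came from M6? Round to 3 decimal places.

Unnormalized posteriors (prior × likelihood):
  M3: 0.03 × 0.05 = 0.0015
  M2: 0.18 × 0.229 = 0.04122
  M4: 0.42 × 0.096 = 0.04032
  M1: 0.2 × 0.16 = 0.032
  M5: 0.06 × 0.07 = 0.0042
  M6: 0.11 × 0.24 = 0.0264
Sum = 0.14564.
P(M6 | evidence) = 0.0264 / 0.14564 ≈ 0.181.

0.181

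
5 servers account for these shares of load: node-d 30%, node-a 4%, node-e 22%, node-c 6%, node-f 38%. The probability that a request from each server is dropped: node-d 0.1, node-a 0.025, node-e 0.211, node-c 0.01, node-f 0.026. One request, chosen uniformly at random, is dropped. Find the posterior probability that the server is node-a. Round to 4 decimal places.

0.0114

Compute prior × likelihood for every hypothesis:
  node-d: 0.3 × 0.1 = 0.03
  node-a: 0.04 × 0.025 = 0.001
  node-e: 0.22 × 0.211 = 0.04642
  node-c: 0.06 × 0.01 = 0.0006
  node-f: 0.38 × 0.026 = 0.00988
Sum = 0.0879.
P(node-a | evidence) = 0.001 / 0.0879 ≈ 0.0114.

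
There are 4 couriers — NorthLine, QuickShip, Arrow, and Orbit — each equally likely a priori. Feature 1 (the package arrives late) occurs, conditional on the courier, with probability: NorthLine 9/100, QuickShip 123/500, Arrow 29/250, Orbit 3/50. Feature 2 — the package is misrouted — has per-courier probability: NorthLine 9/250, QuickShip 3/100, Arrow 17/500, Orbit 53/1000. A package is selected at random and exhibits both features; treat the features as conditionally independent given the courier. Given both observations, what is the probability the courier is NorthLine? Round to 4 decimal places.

0.1826

Since the prior is uniform, the posterior is proportional to the likelihood:
  NorthLine: 0.09 × 0.036 = 0.00324
  QuickShip: 0.246 × 0.03 = 0.00738
  Arrow: 0.116 × 0.034 = 0.003944
  Orbit: 0.06 × 0.053 = 0.00318
Total = 0.017744.
P(NorthLine | evidence) = 0.00324 / 0.017744 ≈ 0.1826.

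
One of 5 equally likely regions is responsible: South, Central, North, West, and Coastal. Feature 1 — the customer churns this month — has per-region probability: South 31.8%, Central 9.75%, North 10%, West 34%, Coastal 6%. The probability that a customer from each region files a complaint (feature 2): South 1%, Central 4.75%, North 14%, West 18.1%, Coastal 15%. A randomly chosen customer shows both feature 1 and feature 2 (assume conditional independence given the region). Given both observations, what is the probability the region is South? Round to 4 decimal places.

0.0344

With a uniform prior (1/5 each), posterior ∝ likelihood:
  South: 0.318 × 0.01 = 0.00318
  Central: 0.0975 × 0.0475 = 0.00463125
  North: 0.1 × 0.14 = 0.014
  West: 0.34 × 0.181 = 0.06154
  Coastal: 0.06 × 0.15 = 0.009
Sum = 0.09235125.
P(South | evidence) = 0.00318 / 0.09235125 ≈ 0.0344.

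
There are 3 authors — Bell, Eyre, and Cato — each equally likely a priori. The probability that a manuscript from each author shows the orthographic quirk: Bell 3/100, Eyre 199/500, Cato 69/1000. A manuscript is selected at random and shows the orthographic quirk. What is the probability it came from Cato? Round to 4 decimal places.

0.1388

Since the prior is uniform, the posterior is proportional to the likelihood:
  Bell: 0.03
  Eyre: 0.398
  Cato: 0.069
Sum = 0.497.
P(Cato | evidence) = 0.069 / 0.497 ≈ 0.1388.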